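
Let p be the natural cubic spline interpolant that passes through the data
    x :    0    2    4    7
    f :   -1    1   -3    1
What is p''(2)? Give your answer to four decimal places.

-2.8947

Write σ_i for p''(x_i). With h_i = 2, 2, 3 and divided differences Δ_i = 1, -2, 4/3, the continuity of p' gives the tridiagonal system
  2·σ_0 + 8·σ_1 + 2·σ_2 = 6(Δ_1 - Δ_0) = -18
  2·σ_1 + 10·σ_2 + 3·σ_3 = 6(Δ_2 - Δ_1) = 20
Natural end conditions: σ_0 = σ_3 = 0.
Hence σ_0 = 0, σ_1 = -55/19, σ_2 = 49/19, σ_3 = 0.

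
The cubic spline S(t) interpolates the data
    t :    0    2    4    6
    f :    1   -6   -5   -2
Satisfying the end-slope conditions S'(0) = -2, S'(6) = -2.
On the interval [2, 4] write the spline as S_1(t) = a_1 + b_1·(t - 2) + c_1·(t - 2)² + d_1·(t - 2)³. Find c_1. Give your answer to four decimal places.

Let M_i = S''(x_i). Step sizes h_i = 2, 2, 2; slopes of the chords Δ_i = (y_(i+1) - y_i)/h_i = -7/2, 1/2, 3/2.
  2·M_0 + 8·M_1 + 2·M_2 = 6(Δ_1 - Δ_0) = 24
  2·M_1 + 8·M_2 + 2·M_3 = 6(Δ_2 - Δ_1) = 6
Clamped end conditions give two more equations: 2h_0·M_0 + h_0·M_1 = 6(Δ_0 - S'(0)) = -9 and h_2·M_2 + 2h_2·M_3 = 6(S'(6) - Δ_2) = -21.
Solving the tridiagonal system: M_0 = -41/10, M_1 = 37/10, M_2 = 13/10, M_3 = -59/10.
On [2, 4], with S_1(t) = a_1 + b_1·(t - 2) + c_1·(t - 2)² + d_1·(t - 2)³: c_1 = M_1/2 = 37/20, d_1 = (M_2 - M_1)/(6h_1) = -1/5, b_1 = Δ_1 - h_1(2M_1 + M_2)/6 = -12/5.

1.8500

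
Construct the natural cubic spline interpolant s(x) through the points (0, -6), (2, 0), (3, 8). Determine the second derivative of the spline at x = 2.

5

Put σ_i = s'' at the i-th knot. Here h = (2, 1) and Δ = (3, 8), so the interior equations h_(i-1)·σ_(i-1) + 2(h_(i-1)+h_i)·σ_i + h_i·σ_(i+1) = 6(Δ_i − Δ_(i-1)) read
  2·σ_0 + 6·σ_1 + 1·σ_2 = 6(Δ_1 - Δ_0) = 30
Natural end conditions: σ_0 = σ_2 = 0.
Solving the tridiagonal system: σ_0 = 0, σ_1 = 5, σ_2 = 0.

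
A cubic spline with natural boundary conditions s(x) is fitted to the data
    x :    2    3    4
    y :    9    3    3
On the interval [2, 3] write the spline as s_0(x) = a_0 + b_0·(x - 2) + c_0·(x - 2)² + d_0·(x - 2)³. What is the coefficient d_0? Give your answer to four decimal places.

Write σ_i for s''(x_i). With h_i = 1, 1 and divided differences Δ_i = -6, 0, the continuity of s' gives the tridiagonal system
  1·σ_0 + 4·σ_1 + 1·σ_2 = 6(Δ_1 - Δ_0) = 36
Natural end conditions: σ_0 = σ_2 = 0.
Solving: σ_0 = 0, σ_1 = 9, σ_2 = 0.
On [2, 3], with s_0(x) = a_0 + b_0·(x - 2) + c_0·(x - 2)² + d_0·(x - 2)³: c_0 = σ_0/2 = 0, d_0 = (σ_1 - σ_0)/(6h_0) = 3/2, b_0 = Δ_0 - h_0(2σ_0 + σ_1)/6 = -15/2.

1.5000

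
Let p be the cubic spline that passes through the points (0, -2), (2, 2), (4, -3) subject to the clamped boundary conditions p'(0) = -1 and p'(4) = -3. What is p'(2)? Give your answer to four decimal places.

Write σ_i for p''(x_i). With h_i = 2, 2 and divided differences Δ_i = 2, -5/2, the continuity of p' gives the tridiagonal system
  2·σ_0 + 8·σ_1 + 2·σ_2 = 6(Δ_1 - Δ_0) = -27
Clamped end conditions give two more equations: 2h_0·σ_0 + h_0·σ_1 = 6(Δ_0 - p'(0)) = 18 and h_1·σ_1 + 2h_1·σ_2 = 6(p'(4) - Δ_1) = -3.
Solving: σ_0 = 59/8, σ_1 = -23/4, σ_2 = 17/8.
On [2, 4], p'(t) = b_1 + 2c_1·(t - 2) + 3d_1·(t - 2)² with b_1 = Δ_1 - h_1(2σ_1 + σ_2)/6 = 5/8, c_1 = σ_1/2 = -23/8, d_1 = (σ_2 - σ_1)/(6h_1) = 21/32. So p'(2) = 5/8.

0.6250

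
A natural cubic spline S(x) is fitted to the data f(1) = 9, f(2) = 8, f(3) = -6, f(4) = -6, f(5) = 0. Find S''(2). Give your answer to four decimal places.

-26.2500

Let m_i = S''(x_i). Step sizes h_i = 1, 1, 1, 1; slopes of the chords Δ_i = (y_(i+1) - y_i)/h_i = -1, -14, 0, 6.
  1·m_0 + 4·m_1 + 1·m_2 = 6(Δ_1 - Δ_0) = -78
  1·m_1 + 4·m_2 + 1·m_3 = 6(Δ_2 - Δ_1) = 84
  1·m_2 + 4·m_3 + 1·m_4 = 6(Δ_3 - Δ_2) = 36
Natural end conditions: m_0 = m_4 = 0.
Solving: m_0 = 0, m_1 = -105/4, m_2 = 27, m_3 = 9/4, m_4 = 0.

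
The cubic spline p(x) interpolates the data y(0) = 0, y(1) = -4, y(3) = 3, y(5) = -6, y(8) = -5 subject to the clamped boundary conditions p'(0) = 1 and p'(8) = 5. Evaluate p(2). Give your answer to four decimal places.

-1.5118

Put m_i = p'' at the i-th knot. Here h = (1, 2, 2, 3) and Δ = (-4, 7/2, -9/2, 1/3), so the interior equations h_(i-1)·m_(i-1) + 2(h_(i-1)+h_i)·m_i + h_i·m_(i+1) = 6(Δ_i − Δ_(i-1)) read
  1·m_0 + 6·m_1 + 2·m_2 = 6(Δ_1 - Δ_0) = 45
  2·m_1 + 8·m_2 + 2·m_3 = 6(Δ_2 - Δ_1) = -48
  2·m_2 + 10·m_3 + 3·m_4 = 6(Δ_3 - Δ_2) = 29
Clamped end conditions give two more equations: 2h_0·m_0 + h_0·m_1 = 6(Δ_0 - p'(0)) = -30 and h_3·m_3 + 2h_3·m_4 = 6(p'(8) - Δ_3) = 28.
Forward elimination and back-substitution give m_0 = -1188/53, m_1 = 786/53, m_2 = -1143/106, m_3 = 228/53, m_4 = 400/159.
On [1, 3], p(x) = -4 - 148/53·(x - 1) + 393/53·(x - 1)² - 905/424·(x - 1)³.
With (x - 1) = 1: p(2) = -641/424.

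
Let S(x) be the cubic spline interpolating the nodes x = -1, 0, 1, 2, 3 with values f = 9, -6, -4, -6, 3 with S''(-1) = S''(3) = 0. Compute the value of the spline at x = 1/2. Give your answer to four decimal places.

-5.7098

Put M_i = S'' at the i-th knot. Here h = (1, 1, 1, 1) and Δ = (-15, 2, -2, 9), so the interior equations h_(i-1)·M_(i-1) + 2(h_(i-1)+h_i)·M_i + h_i·M_(i+1) = 6(Δ_i − Δ_(i-1)) read
  1·M_0 + 4·M_1 + 1·M_2 = 6(Δ_1 - Δ_0) = 102
  1·M_1 + 4·M_2 + 1·M_3 = 6(Δ_2 - Δ_1) = -24
  1·M_2 + 4·M_3 + 1·M_4 = 6(Δ_3 - Δ_2) = 66
Natural end conditions: M_0 = M_4 = 0.
Hence M_0 = 0, M_1 = 423/14, M_2 = -132/7, M_3 = 297/14, M_4 = 0.
On [0, 1], S(x) = -6 - 69/14·x + 423/28·x² - 229/28·x³.
With x = 1/2: S(1/2) = -1279/224.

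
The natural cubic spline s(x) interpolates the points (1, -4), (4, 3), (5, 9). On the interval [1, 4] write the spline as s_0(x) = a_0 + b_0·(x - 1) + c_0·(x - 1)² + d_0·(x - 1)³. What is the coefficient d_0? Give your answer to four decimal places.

0.1528

With M_i denoting the second derivative at x_i, h_i = 3, 1, and Δ_i = (y_(i+1) − y_i)/h_i = 7/3, 6:
  3·M_0 + 8·M_1 + 1·M_2 = 6(Δ_1 - Δ_0) = 22
Natural end conditions: M_0 = M_2 = 0.
Solving the tridiagonal system: M_0 = 0, M_1 = 11/4, M_2 = 0.
On [1, 4], with s_0(x) = a_0 + b_0·(x - 1) + c_0·(x - 1)² + d_0·(x - 1)³: c_0 = M_0/2 = 0, d_0 = (M_1 - M_0)/(6h_0) = 11/72, b_0 = Δ_0 - h_0(2M_0 + M_1)/6 = 23/24.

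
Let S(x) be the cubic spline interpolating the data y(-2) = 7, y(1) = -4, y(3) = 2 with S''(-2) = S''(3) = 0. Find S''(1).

4

Write m_i for S''(x_i). With h_i = 3, 2 and divided differences Δ_i = -11/3, 3, the continuity of S' gives the tridiagonal system
  3·m_0 + 10·m_1 + 2·m_2 = 6(Δ_1 - Δ_0) = 40
Natural end conditions: m_0 = m_2 = 0.
Solving the tridiagonal system: m_0 = 0, m_1 = 4, m_2 = 0.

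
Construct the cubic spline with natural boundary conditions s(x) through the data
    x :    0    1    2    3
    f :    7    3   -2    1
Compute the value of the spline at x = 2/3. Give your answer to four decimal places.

Let M_i = s''(x_i). Step sizes h_i = 1, 1, 1; slopes of the chords Δ_i = (y_(i+1) - y_i)/h_i = -4, -5, 3.
  1·M_0 + 4·M_1 + 1·M_2 = 6(Δ_1 - Δ_0) = -6
  1·M_1 + 4·M_2 + 1·M_3 = 6(Δ_2 - Δ_1) = 48
Natural end conditions: M_0 = M_3 = 0.
Forward elimination and back-substitution give M_0 = 0, M_1 = -24/5, M_2 = 66/5, M_3 = 0.
On [0, 1], s(x) = 7 - 16/5·x + 0·x² - 4/5·x³.
With x = 2/3: s(2/3) = 125/27.

4.6296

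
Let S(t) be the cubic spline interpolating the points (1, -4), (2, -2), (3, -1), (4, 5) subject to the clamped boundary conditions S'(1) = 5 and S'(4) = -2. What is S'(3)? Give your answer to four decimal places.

Write σ_i for S''(x_i). With h_i = 1, 1, 1 and divided differences Δ_i = 2, 1, 6, the continuity of S' gives the tridiagonal system
  1·σ_0 + 4·σ_1 + 1·σ_2 = 6(Δ_1 - Δ_0) = -6
  1·σ_1 + 4·σ_2 + 1·σ_3 = 6(Δ_2 - Δ_1) = 30
Clamped end conditions give two more equations: 2h_0·σ_0 + h_0·σ_1 = 6(Δ_0 - S'(1)) = -18 and h_2·σ_2 + 2h_2·σ_3 = 6(S'(4) - Δ_2) = -48.
Hence σ_0 = -106/15, σ_1 = -58/15, σ_2 = 248/15, σ_3 = -484/15.
On [3, 4], S'(t) = b_2 + 2c_2·(t - 3) + 3d_2·(t - 3)² with b_2 = Δ_2 - h_2(2σ_2 + σ_3)/6 = 88/15, c_2 = σ_2/2 = 124/15, d_2 = (σ_3 - σ_2)/(6h_2) = -122/15. So S'(3) = 88/15.

5.8667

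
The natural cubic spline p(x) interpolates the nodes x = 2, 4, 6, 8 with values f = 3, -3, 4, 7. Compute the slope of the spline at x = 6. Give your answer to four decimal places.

3.4333

Write M_i for p''(x_i). With h_i = 2, 2, 2 and divided differences Δ_i = -3, 7/2, 3/2, the continuity of p' gives the tridiagonal system
  2·M_0 + 8·M_1 + 2·M_2 = 6(Δ_1 - Δ_0) = 39
  2·M_1 + 8·M_2 + 2·M_3 = 6(Δ_2 - Δ_1) = -12
Natural end conditions: M_0 = M_3 = 0.
Solving the tridiagonal system: M_0 = 0, M_1 = 28/5, M_2 = -29/10, M_3 = 0.
On [6, 8], p'(x) = b_2 + 2c_2·(x - 6) + 3d_2·(x - 6)² with b_2 = Δ_2 - h_2(2M_2 + M_3)/6 = 103/30, c_2 = M_2/2 = -29/20, d_2 = (M_3 - M_2)/(6h_2) = 29/120. So p'(6) = 103/30.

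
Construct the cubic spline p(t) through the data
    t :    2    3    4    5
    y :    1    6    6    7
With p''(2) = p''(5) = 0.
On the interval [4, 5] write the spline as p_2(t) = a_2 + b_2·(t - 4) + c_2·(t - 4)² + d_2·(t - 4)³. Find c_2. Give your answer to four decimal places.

Write M_i for p''(x_i). With h_i = 1, 1, 1 and divided differences Δ_i = 5, 0, 1, the continuity of p' gives the tridiagonal system
  1·M_0 + 4·M_1 + 1·M_2 = 6(Δ_1 - Δ_0) = -30
  1·M_1 + 4·M_2 + 1·M_3 = 6(Δ_2 - Δ_1) = 6
Natural end conditions: M_0 = M_3 = 0.
Solving the tridiagonal system: M_0 = 0, M_1 = -42/5, M_2 = 18/5, M_3 = 0.
On [4, 5], with p_2(t) = a_2 + b_2·(t - 4) + c_2·(t - 4)² + d_2·(t - 4)³: c_2 = M_2/2 = 9/5, d_2 = (M_3 - M_2)/(6h_2) = -3/5, b_2 = Δ_2 - h_2(2M_2 + M_3)/6 = -1/5.

1.8000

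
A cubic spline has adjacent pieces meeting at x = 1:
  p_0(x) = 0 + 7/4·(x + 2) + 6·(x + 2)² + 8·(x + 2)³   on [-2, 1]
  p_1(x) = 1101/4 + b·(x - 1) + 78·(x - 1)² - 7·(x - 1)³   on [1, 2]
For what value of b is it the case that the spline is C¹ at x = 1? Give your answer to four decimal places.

p_0'(x) = 7/4 + 12·(x + 2) + 24·(x + 2)², so p_0'(1) = 1015/4. On the right, p_1'(1) = b, so b = 1015/4.

253.7500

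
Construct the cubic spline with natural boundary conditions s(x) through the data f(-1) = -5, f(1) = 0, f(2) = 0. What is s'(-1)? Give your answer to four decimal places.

With m_i denoting the second derivative at x_i, h_i = 2, 1, and Δ_i = (y_(i+1) − y_i)/h_i = 5/2, 0:
  2·m_0 + 6·m_1 + 1·m_2 = 6(Δ_1 - Δ_0) = -15
Natural end conditions: m_0 = m_2 = 0.
Solving the tridiagonal system: m_0 = 0, m_1 = -5/2, m_2 = 0.
On [-1, 1], s'(x) = b_0 + 2c_0·(x + 1) + 3d_0·(x + 1)² with b_0 = Δ_0 - h_0(2m_0 + m_1)/6 = 10/3, c_0 = m_0/2 = 0, d_0 = (m_1 - m_0)/(6h_0) = -5/24. So s'(-1) = 10/3.

3.3333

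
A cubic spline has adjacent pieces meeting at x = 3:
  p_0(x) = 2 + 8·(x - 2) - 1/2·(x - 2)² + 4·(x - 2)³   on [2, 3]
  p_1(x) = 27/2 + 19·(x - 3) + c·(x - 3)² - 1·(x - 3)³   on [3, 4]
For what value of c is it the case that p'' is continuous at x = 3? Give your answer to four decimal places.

p_0''(x) = -1 + 24·(x - 2), so p_0''(3) = 23. On the right, p_1''(3) = 2c, so c = 23/2.

11.5000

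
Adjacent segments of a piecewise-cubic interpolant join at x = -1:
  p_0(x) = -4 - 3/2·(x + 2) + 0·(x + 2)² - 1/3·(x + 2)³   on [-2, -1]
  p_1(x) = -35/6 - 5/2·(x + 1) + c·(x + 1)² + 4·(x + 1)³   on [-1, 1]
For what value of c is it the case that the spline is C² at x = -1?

p_0''(x) = 0 - 2·(x + 2), so p_0''(-1) = -2. On the right, p_1''(-1) = 2c, so c = -1.

-1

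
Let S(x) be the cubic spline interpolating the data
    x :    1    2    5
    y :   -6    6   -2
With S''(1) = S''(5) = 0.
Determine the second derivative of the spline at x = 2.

Put M_i = S'' at the i-th knot. Here h = (1, 3) and Δ = (12, -8/3), so the interior equations h_(i-1)·M_(i-1) + 2(h_(i-1)+h_i)·M_i + h_i·M_(i+1) = 6(Δ_i − Δ_(i-1)) read
  1·M_0 + 8·M_1 + 3·M_2 = 6(Δ_1 - Δ_0) = -88
Natural end conditions: M_0 = M_2 = 0.
Solving the tridiagonal system: M_0 = 0, M_1 = -11, M_2 = 0.

-11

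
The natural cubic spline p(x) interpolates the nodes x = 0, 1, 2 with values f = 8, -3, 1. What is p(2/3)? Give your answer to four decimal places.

Let σ_i = p''(x_i). Step sizes h_i = 1, 1; slopes of the chords Δ_i = (y_(i+1) - y_i)/h_i = -11, 4.
  1·σ_0 + 4·σ_1 + 1·σ_2 = 6(Δ_1 - Δ_0) = 90
Natural end conditions: σ_0 = σ_2 = 0.
Solving: σ_0 = 0, σ_1 = 45/2, σ_2 = 0.
On [0, 1], p(x) = 8 - 59/4·x + 0·x² + 15/4·x³.
With x = 2/3: p(2/3) = -13/18.

-0.7222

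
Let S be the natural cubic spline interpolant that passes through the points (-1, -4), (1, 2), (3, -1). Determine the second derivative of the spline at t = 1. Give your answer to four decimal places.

Write m_i for S''(x_i). With h_i = 2, 2 and divided differences Δ_i = 3, -3/2, the continuity of S' gives the tridiagonal system
  2·m_0 + 8·m_1 + 2·m_2 = 6(Δ_1 - Δ_0) = -27
Natural end conditions: m_0 = m_2 = 0.
Forward elimination and back-substitution give m_0 = 0, m_1 = -27/8, m_2 = 0.

-3.3750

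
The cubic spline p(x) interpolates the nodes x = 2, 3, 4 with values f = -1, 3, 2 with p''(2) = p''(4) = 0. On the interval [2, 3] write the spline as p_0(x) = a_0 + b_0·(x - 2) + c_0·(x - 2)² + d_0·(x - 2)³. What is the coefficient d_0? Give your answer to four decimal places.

-1.2500

Write M_i for p''(x_i). With h_i = 1, 1 and divided differences Δ_i = 4, -1, the continuity of p' gives the tridiagonal system
  1·M_0 + 4·M_1 + 1·M_2 = 6(Δ_1 - Δ_0) = -30
Natural end conditions: M_0 = M_2 = 0.
Hence M_0 = 0, M_1 = -15/2, M_2 = 0.
On [2, 3], with p_0(x) = a_0 + b_0·(x - 2) + c_0·(x - 2)² + d_0·(x - 2)³: c_0 = M_0/2 = 0, d_0 = (M_1 - M_0)/(6h_0) = -5/4, b_0 = Δ_0 - h_0(2M_0 + M_1)/6 = 21/4.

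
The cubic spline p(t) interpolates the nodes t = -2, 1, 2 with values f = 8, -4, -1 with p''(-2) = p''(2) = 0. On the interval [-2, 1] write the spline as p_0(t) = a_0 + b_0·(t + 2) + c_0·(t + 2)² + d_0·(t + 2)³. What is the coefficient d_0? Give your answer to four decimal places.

With M_i denoting the second derivative at x_i, h_i = 3, 1, and Δ_i = (y_(i+1) − y_i)/h_i = -4, 3:
  3·M_0 + 8·M_1 + 1·M_2 = 6(Δ_1 - Δ_0) = 42
Natural end conditions: M_0 = M_2 = 0.
Solving: M_0 = 0, M_1 = 21/4, M_2 = 0.
On [-2, 1], with p_0(t) = a_0 + b_0·(t + 2) + c_0·(t + 2)² + d_0·(t + 2)³: c_0 = M_0/2 = 0, d_0 = (M_1 - M_0)/(6h_0) = 7/24, b_0 = Δ_0 - h_0(2M_0 + M_1)/6 = -53/8.

0.2917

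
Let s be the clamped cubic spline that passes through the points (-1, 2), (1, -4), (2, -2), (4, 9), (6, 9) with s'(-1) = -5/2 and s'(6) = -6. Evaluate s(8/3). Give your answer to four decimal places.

Write M_i for s''(x_i). With h_i = 2, 1, 2, 2 and divided differences Δ_i = -3, 2, 11/2, 0, the continuity of s' gives the tridiagonal system
  2·M_0 + 6·M_1 + 1·M_2 = 6(Δ_1 - Δ_0) = 30
  1·M_1 + 6·M_2 + 2·M_3 = 6(Δ_2 - Δ_1) = 21
  2·M_2 + 8·M_3 + 2·M_4 = 6(Δ_3 - Δ_2) = -33
Clamped end conditions give two more equations: 2h_0·M_0 + h_0·M_1 = 6(Δ_0 - s'(-1)) = -3 and h_3·M_3 + 2h_3·M_4 = 6(s'(6) - Δ_3) = -36.
Solving the tridiagonal system: M_0 = -863/244, M_1 = 340/61, M_2 = 443/122, M_3 = -194/61, M_4 = -452/61.
On [2, 4], s(t) = -2 + 505/122·(t - 2) + 443/244·(t - 2)² - 277/488·(t - 2)³.
With (t - 2) = 2/3: s(8/3) = 2303/1647.

1.3983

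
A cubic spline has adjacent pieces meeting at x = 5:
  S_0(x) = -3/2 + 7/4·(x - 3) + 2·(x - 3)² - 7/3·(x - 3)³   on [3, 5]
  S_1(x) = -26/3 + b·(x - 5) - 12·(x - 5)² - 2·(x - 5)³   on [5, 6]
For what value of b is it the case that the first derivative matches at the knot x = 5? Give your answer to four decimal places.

S_0'(x) = 7/4 + 4·(x - 3) - 7·(x - 3)², so S_0'(5) = -73/4. On the right, S_1'(5) = b, so b = -73/4.

-18.2500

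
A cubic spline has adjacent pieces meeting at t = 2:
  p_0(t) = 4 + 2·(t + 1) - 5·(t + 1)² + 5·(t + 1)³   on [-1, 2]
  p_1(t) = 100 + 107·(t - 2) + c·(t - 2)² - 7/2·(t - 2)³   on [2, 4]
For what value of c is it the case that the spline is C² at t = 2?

40

p_0''(t) = -10 + 30·(t + 1), so p_0''(2) = 80. On the right, p_1''(2) = 2c, so c = 40.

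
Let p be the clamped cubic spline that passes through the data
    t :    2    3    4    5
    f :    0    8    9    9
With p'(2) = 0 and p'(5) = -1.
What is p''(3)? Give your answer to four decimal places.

-20.2667

Write m_i for p''(x_i). With h_i = 1, 1, 1 and divided differences Δ_i = 8, 1, 0, the continuity of p' gives the tridiagonal system
  1·m_0 + 4·m_1 + 1·m_2 = 6(Δ_1 - Δ_0) = -42
  1·m_1 + 4·m_2 + 1·m_3 = 6(Δ_2 - Δ_1) = -6
Clamped end conditions give two more equations: 2h_0·m_0 + h_0·m_1 = 6(Δ_0 - p'(2)) = 48 and h_2·m_2 + 2h_2·m_3 = 6(p'(5) - Δ_2) = -6.
Hence m_0 = 512/15, m_1 = -304/15, m_2 = 74/15, m_3 = -82/15.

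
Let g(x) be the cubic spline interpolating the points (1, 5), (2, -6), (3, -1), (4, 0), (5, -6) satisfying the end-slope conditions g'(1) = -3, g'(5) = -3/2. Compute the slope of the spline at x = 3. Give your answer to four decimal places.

Put m_i = g'' at the i-th knot. Here h = (1, 1, 1, 1) and Δ = (-11, 5, 1, -6), so the interior equations h_(i-1)·m_(i-1) + 2(h_(i-1)+h_i)·m_i + h_i·m_(i+1) = 6(Δ_i − Δ_(i-1)) read
  1·m_0 + 4·m_1 + 1·m_2 = 6(Δ_1 - Δ_0) = 96
  1·m_1 + 4·m_2 + 1·m_3 = 6(Δ_2 - Δ_1) = -24
  1·m_2 + 4·m_3 + 1·m_4 = 6(Δ_3 - Δ_2) = -42
Clamped end conditions give two more equations: 2h_0·m_0 + h_0·m_1 = 6(Δ_0 - g'(1)) = -48 and h_3·m_3 + 2h_3·m_4 = 6(g'(5) - Δ_3) = 27.
Forward elimination and back-substitution give m_0 = -2403/56, m_1 = 1059/28, m_2 = -99/8, m_3 = -345/28, m_4 = 1101/56.
On [3, 4], g'(x) = b_2 + 2c_2·(x - 3) + 3d_2·(x - 3)² with b_2 = Δ_2 - h_2(2m_2 + m_3)/6 = 201/28, c_2 = m_2/2 = -99/16, d_2 = (m_3 - m_2)/(6h_2) = 1/112. So g'(3) = 201/28.

7.1786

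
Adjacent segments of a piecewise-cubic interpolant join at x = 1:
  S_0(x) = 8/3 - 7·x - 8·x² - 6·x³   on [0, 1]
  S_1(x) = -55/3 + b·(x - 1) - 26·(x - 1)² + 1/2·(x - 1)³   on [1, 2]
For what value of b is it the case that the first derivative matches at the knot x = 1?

S_0'(x) = -7 - 16·x - 18·x², so S_0'(1) = -41. On the right, S_1'(1) = b, so b = -41.

-41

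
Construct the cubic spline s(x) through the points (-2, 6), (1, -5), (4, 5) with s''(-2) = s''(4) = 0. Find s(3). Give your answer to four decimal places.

0.1111

Put σ_i = s'' at the i-th knot. Here h = (3, 3) and Δ = (-11/3, 10/3), so the interior equations h_(i-1)·σ_(i-1) + 2(h_(i-1)+h_i)·σ_i + h_i·σ_(i+1) = 6(Δ_i − Δ_(i-1)) read
  3·σ_0 + 12·σ_1 + 3·σ_2 = 6(Δ_1 - Δ_0) = 42
Natural end conditions: σ_0 = σ_2 = 0.
Solving the tridiagonal system: σ_0 = 0, σ_1 = 7/2, σ_2 = 0.
On [1, 4], s(x) = -5 - 1/6·(x - 1) + 7/4·(x - 1)² - 7/36·(x - 1)³.
With (x - 1) = 2: s(3) = 1/9.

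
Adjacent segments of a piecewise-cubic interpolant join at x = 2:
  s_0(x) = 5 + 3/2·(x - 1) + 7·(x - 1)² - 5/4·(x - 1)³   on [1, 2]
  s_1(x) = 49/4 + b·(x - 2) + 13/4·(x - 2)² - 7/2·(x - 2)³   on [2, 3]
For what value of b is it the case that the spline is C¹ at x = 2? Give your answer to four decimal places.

s_0'(x) = 3/2 + 14·(x - 1) - 15/4·(x - 1)², so s_0'(2) = 47/4. On the right, s_1'(2) = b, so b = 47/4.

11.7500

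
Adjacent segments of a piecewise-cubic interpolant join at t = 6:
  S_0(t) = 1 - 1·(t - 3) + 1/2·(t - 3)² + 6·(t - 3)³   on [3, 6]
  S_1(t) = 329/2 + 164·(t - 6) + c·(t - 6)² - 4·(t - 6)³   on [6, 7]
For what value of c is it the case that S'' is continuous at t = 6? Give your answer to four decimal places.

S_0''(t) = 1 + 36·(t - 3), so S_0''(6) = 109. On the right, S_1''(6) = 2c, so c = 109/2.

54.5000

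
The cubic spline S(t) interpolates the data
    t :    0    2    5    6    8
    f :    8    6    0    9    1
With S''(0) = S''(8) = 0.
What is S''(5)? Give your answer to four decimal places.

Put M_i = S'' at the i-th knot. Here h = (2, 3, 1, 2) and Δ = (-1, -2, 9, -4), so the interior equations h_(i-1)·M_(i-1) + 2(h_(i-1)+h_i)·M_i + h_i·M_(i+1) = 6(Δ_i − Δ_(i-1)) read
  2·M_0 + 10·M_1 + 3·M_2 = 6(Δ_1 - Δ_0) = -6
  3·M_1 + 8·M_2 + 1·M_3 = 6(Δ_2 - Δ_1) = 66
  1·M_2 + 6·M_3 + 2·M_4 = 6(Δ_3 - Δ_2) = -78
Natural end conditions: M_0 = M_4 = 0.
Forward elimination and back-substitution give M_0 = 0, M_1 = -213/52, M_2 = 303/26, M_3 = -777/52, M_4 = 0.

11.6538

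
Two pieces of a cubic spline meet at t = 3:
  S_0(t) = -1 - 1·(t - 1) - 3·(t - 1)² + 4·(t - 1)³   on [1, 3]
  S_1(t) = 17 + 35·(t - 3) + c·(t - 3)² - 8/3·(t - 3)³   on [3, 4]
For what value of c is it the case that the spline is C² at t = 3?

S_0''(t) = -6 + 24·(t - 1), so S_0''(3) = 42. On the right, S_1''(3) = 2c, so c = 21.

21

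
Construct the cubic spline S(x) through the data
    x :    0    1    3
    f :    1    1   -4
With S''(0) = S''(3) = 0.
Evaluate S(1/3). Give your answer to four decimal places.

1.1235

With m_i denoting the second derivative at x_i, h_i = 1, 2, and Δ_i = (y_(i+1) − y_i)/h_i = 0, -5/2:
  1·m_0 + 6·m_1 + 2·m_2 = 6(Δ_1 - Δ_0) = -15
Natural end conditions: m_0 = m_2 = 0.
Forward elimination and back-substitution give m_0 = 0, m_1 = -5/2, m_2 = 0.
On [0, 1], S(x) = 1 + 5/12·x + 0·x² - 5/12·x³.
With x = 1/3: S(1/3) = 91/81.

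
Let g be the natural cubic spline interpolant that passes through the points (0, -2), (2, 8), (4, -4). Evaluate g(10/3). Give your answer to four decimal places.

Let M_i = g''(x_i). Step sizes h_i = 2, 2; slopes of the chords Δ_i = (y_(i+1) - y_i)/h_i = 5, -6.
  2·M_0 + 8·M_1 + 2·M_2 = 6(Δ_1 - Δ_0) = -66
Natural end conditions: M_0 = M_2 = 0.
Hence M_0 = 0, M_1 = -33/4, M_2 = 0.
On [2, 4], g(x) = 8 - 1/2·(x - 2) - 33/8·(x - 2)² + 11/16·(x - 2)³.
With (x - 2) = 4/3: g(10/3) = 44/27.

1.6296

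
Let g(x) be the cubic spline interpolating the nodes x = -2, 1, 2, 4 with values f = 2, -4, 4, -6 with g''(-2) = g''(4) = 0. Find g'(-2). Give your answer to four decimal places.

Let m_i = g''(x_i). Step sizes h_i = 3, 1, 2; slopes of the chords Δ_i = (y_(i+1) - y_i)/h_i = -2, 8, -5.
  3·m_0 + 8·m_1 + 1·m_2 = 6(Δ_1 - Δ_0) = 60
  1·m_1 + 6·m_2 + 2·m_3 = 6(Δ_2 - Δ_1) = -78
Natural end conditions: m_0 = m_3 = 0.
Solving the tridiagonal system: m_0 = 0, m_1 = 438/47, m_2 = -684/47, m_3 = 0.
On [-2, 1], g'(x) = b_0 + 2c_0·(x + 2) + 3d_0·(x + 2)² with b_0 = Δ_0 - h_0(2m_0 + m_1)/6 = -313/47, c_0 = m_0/2 = 0, d_0 = (m_1 - m_0)/(6h_0) = 73/141. So g'(-2) = -313/47.

-6.6596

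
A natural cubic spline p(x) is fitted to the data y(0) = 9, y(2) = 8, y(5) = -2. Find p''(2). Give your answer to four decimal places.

-1.7000

Let m_i = p''(x_i). Step sizes h_i = 2, 3; slopes of the chords Δ_i = (y_(i+1) - y_i)/h_i = -1/2, -10/3.
  2·m_0 + 10·m_1 + 3·m_2 = 6(Δ_1 - Δ_0) = -17
Natural end conditions: m_0 = m_2 = 0.
Hence m_0 = 0, m_1 = -17/10, m_2 = 0.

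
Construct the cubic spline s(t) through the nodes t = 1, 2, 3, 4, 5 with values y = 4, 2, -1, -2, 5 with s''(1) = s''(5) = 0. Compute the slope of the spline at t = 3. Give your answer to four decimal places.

Put m_i = s'' at the i-th knot. Here h = (1, 1, 1, 1) and Δ = (-2, -3, -1, 7), so the interior equations h_(i-1)·m_(i-1) + 2(h_(i-1)+h_i)·m_i + h_i·m_(i+1) = 6(Δ_i − Δ_(i-1)) read
  1·m_0 + 4·m_1 + 1·m_2 = 6(Δ_1 - Δ_0) = -6
  1·m_1 + 4·m_2 + 1·m_3 = 6(Δ_2 - Δ_1) = 12
  1·m_2 + 4·m_3 + 1·m_4 = 6(Δ_3 - Δ_2) = 48
Natural end conditions: m_0 = m_4 = 0.
Solving: m_0 = 0, m_1 = -45/28, m_2 = 3/7, m_3 = 333/28, m_4 = 0.
On [3, 4], s'(t) = b_2 + 2c_2·(t - 3) + 3d_2·(t - 3)² with b_2 = Δ_2 - h_2(2m_2 + m_3)/6 = -25/8, c_2 = m_2/2 = 3/14, d_2 = (m_3 - m_2)/(6h_2) = 107/56. So s'(3) = -25/8.

-3.1250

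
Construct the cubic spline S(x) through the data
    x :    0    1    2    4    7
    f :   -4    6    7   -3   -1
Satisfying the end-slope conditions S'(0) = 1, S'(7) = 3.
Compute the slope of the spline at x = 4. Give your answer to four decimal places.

With m_i denoting the second derivative at x_i, h_i = 1, 1, 2, 3, and Δ_i = (y_(i+1) − y_i)/h_i = 10, 1, -5, 2/3:
  1·m_0 + 4·m_1 + 1·m_2 = 6(Δ_1 - Δ_0) = -54
  1·m_1 + 6·m_2 + 2·m_3 = 6(Δ_2 - Δ_1) = -36
  2·m_2 + 10·m_3 + 3·m_4 = 6(Δ_3 - Δ_2) = 34
Clamped end conditions give two more equations: 2h_0·m_0 + h_0·m_1 = 6(Δ_0 - S'(0)) = 54 and h_3·m_3 + 2h_3·m_4 = 6(S'(7) - Δ_3) = 14.
Solving the tridiagonal system: m_0 = 3957/104, m_1 = -1149/52, m_2 = -381/104, m_3 = 105/26, m_4 = 49/156.
On [4, 7], S'(x) = b_3 + 2c_3·(x - 4) + 3d_3·(x - 4)² with b_3 = Δ_3 - h_3(2m_3 + m_4)/6 = -367/104, c_3 = m_3/2 = 105/52, d_3 = (m_4 - m_3)/(6h_3) = -581/2808. So S'(4) = -367/104.

-3.5288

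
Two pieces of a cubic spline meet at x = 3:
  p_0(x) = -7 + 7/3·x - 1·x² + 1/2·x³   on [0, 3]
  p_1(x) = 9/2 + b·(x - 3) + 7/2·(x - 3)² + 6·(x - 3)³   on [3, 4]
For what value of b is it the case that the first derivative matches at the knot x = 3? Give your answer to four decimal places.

p_0'(x) = 7/3 - 2·x + 3/2·x², so p_0'(3) = 59/6. On the right, p_1'(3) = b, so b = 59/6.

9.8333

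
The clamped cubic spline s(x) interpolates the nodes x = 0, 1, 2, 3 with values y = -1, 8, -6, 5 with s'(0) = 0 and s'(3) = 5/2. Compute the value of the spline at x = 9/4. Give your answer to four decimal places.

-4.6891

Write M_i for s''(x_i). With h_i = 1, 1, 1 and divided differences Δ_i = 9, -14, 11, the continuity of s' gives the tridiagonal system
  1·M_0 + 4·M_1 + 1·M_2 = 6(Δ_1 - Δ_0) = -138
  1·M_1 + 4·M_2 + 1·M_3 = 6(Δ_2 - Δ_1) = 150
Clamped end conditions give two more equations: 2h_0·M_0 + h_0·M_1 = 6(Δ_0 - s'(0)) = 54 and h_2·M_2 + 2h_2·M_3 = 6(s'(3) - Δ_2) = -51.
Solving the tridiagonal system: M_0 = 907/15, M_1 = -1004/15, M_2 = 1039/15, M_3 = -902/15.
On [2, 3], s(x) = -6 - 31/15·(x - 2) + 1039/30·(x - 2)² - 647/30·(x - 2)³.
With (x - 2) = 1/4: s(9/4) = -3001/640.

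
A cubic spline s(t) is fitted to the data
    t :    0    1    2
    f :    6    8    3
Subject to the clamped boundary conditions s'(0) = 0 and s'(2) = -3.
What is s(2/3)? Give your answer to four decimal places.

Let m_i = s''(x_i). Step sizes h_i = 1, 1; slopes of the chords Δ_i = (y_(i+1) - y_i)/h_i = 2, -5.
  1·m_0 + 4·m_1 + 1·m_2 = 6(Δ_1 - Δ_0) = -42
Clamped end conditions give two more equations: 2h_0·m_0 + h_0·m_1 = 6(Δ_0 - s'(0)) = 12 and h_1·m_1 + 2h_1·m_2 = 6(s'(2) - Δ_1) = 12.
Forward elimination and back-substitution give m_0 = 15, m_1 = -18, m_2 = 15.
On [0, 1], s(t) = 6 + 0·t + 15/2·t² - 11/2·t³.
With t = 2/3: s(2/3) = 208/27.

7.7037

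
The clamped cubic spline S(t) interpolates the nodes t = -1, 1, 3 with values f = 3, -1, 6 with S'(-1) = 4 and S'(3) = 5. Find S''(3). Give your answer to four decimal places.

-1.6250

With M_i denoting the second derivative at x_i, h_i = 2, 2, and Δ_i = (y_(i+1) − y_i)/h_i = -2, 7/2:
  2·M_0 + 8·M_1 + 2·M_2 = 6(Δ_1 - Δ_0) = 33
Clamped end conditions give two more equations: 2h_0·M_0 + h_0·M_1 = 6(Δ_0 - S'(-1)) = -36 and h_1·M_1 + 2h_1·M_2 = 6(S'(3) - Δ_1) = 9.
Solving: M_0 = -103/8, M_1 = 31/4, M_2 = -13/8.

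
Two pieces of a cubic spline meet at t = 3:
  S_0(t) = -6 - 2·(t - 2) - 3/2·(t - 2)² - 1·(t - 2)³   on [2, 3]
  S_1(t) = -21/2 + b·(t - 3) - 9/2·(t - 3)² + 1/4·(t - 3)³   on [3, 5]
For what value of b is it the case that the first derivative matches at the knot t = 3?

-8

S_0'(t) = -2 - 3·(t - 2) - 3·(t - 2)², so S_0'(3) = -8. On the right, S_1'(3) = b, so b = -8.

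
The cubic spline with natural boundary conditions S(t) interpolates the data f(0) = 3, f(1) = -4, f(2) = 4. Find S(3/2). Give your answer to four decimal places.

Let σ_i = S''(x_i). Step sizes h_i = 1, 1; slopes of the chords Δ_i = (y_(i+1) - y_i)/h_i = -7, 8.
  1·σ_0 + 4·σ_1 + 1·σ_2 = 6(Δ_1 - Δ_0) = 90
Natural end conditions: σ_0 = σ_2 = 0.
Solving the tridiagonal system: σ_0 = 0, σ_1 = 45/2, σ_2 = 0.
On [1, 2], S(t) = -4 + 1/2·(t - 1) + 45/4·(t - 1)² - 15/4·(t - 1)³.
With (t - 1) = 1/2: S(3/2) = -45/32.

-1.4063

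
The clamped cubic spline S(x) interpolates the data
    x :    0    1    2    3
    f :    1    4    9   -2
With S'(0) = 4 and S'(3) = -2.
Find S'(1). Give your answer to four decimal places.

6.4000

Write m_i for S''(x_i). With h_i = 1, 1, 1 and divided differences Δ_i = 3, 5, -11, the continuity of S' gives the tridiagonal system
  1·m_0 + 4·m_1 + 1·m_2 = 6(Δ_1 - Δ_0) = 12
  1·m_1 + 4·m_2 + 1·m_3 = 6(Δ_2 - Δ_1) = -96
Clamped end conditions give two more equations: 2h_0·m_0 + h_0·m_1 = 6(Δ_0 - S'(0)) = -6 and h_2·m_2 + 2h_2·m_3 = 6(S'(3) - Δ_2) = 54.
Forward elimination and back-substitution give m_0 = -54/5, m_1 = 78/5, m_2 = -198/5, m_3 = 234/5.
On [1, 2], S'(x) = b_1 + 2c_1·(x - 1) + 3d_1·(x - 1)² with b_1 = Δ_1 - h_1(2m_1 + m_2)/6 = 32/5, c_1 = m_1/2 = 39/5, d_1 = (m_2 - m_1)/(6h_1) = -46/5. So S'(1) = 32/5.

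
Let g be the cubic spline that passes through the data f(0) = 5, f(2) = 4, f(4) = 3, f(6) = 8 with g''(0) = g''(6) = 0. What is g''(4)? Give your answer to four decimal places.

2.4000

Write M_i for g''(x_i). With h_i = 2, 2, 2 and divided differences Δ_i = -1/2, -1/2, 5/2, the continuity of g' gives the tridiagonal system
  2·M_0 + 8·M_1 + 2·M_2 = 6(Δ_1 - Δ_0) = 0
  2·M_1 + 8·M_2 + 2·M_3 = 6(Δ_2 - Δ_1) = 18
Natural end conditions: M_0 = M_3 = 0.
Forward elimination and back-substitution give M_0 = 0, M_1 = -3/5, M_2 = 12/5, M_3 = 0.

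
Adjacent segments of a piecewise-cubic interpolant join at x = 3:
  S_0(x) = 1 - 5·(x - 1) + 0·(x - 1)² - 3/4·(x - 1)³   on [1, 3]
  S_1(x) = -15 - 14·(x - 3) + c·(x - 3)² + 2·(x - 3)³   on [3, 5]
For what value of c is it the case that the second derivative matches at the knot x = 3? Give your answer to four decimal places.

-4.5000

S_0''(x) = 0 - 9/2·(x - 1), so S_0''(3) = -9. On the right, S_1''(3) = 2c, so c = -9/2.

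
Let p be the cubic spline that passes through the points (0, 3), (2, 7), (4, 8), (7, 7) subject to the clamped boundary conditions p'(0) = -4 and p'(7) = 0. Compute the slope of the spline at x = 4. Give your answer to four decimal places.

Let M_i = p''(x_i). Step sizes h_i = 2, 2, 3; slopes of the chords Δ_i = (y_(i+1) - y_i)/h_i = 2, 1/2, -1/3.
  2·M_0 + 8·M_1 + 2·M_2 = 6(Δ_1 - Δ_0) = -9
  2·M_1 + 10·M_2 + 3·M_3 = 6(Δ_2 - Δ_1) = -5
Clamped end conditions give two more equations: 2h_0·M_0 + h_0·M_1 = 6(Δ_0 - p'(0)) = 36 and h_2·M_2 + 2h_2·M_3 = 6(p'(7) - Δ_2) = 2.
Solving the tridiagonal system: M_0 = 811/74, M_1 = -145/37, M_2 = 8/37, M_3 = 25/111.
On [4, 7], p'(x) = b_2 + 2c_2·(x - 4) + 3d_2·(x - 4)² with b_2 = Δ_2 - h_2(2M_2 + M_3)/6 = -49/74, c_2 = M_2/2 = 4/37, d_2 = (M_3 - M_2)/(6h_2) = 1/1998. So p'(4) = -49/74.

-0.6622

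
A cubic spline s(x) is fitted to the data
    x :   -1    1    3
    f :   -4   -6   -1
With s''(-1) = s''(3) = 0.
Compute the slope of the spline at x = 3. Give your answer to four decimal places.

Write σ_i for s''(x_i). With h_i = 2, 2 and divided differences Δ_i = -1, 5/2, the continuity of s' gives the tridiagonal system
  2·σ_0 + 8·σ_1 + 2·σ_2 = 6(Δ_1 - Δ_0) = 21
Natural end conditions: σ_0 = σ_2 = 0.
Solving the tridiagonal system: σ_0 = 0, σ_1 = 21/8, σ_2 = 0.
On [1, 3], s'(x) = b_1 + 2c_1·(x - 1) + 3d_1·(x - 1)² with b_1 = Δ_1 - h_1(2σ_1 + σ_2)/6 = 3/4, c_1 = σ_1/2 = 21/16, d_1 = (σ_2 - σ_1)/(6h_1) = -7/32. So s'(3) = 27/8.

3.3750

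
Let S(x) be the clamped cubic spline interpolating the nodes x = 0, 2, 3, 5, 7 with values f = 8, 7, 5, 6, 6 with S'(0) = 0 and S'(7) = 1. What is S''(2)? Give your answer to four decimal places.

Write M_i for S''(x_i). With h_i = 2, 1, 2, 2 and divided differences Δ_i = -1/2, -2, 1/2, 0, the continuity of S' gives the tridiagonal system
  2·M_0 + 6·M_1 + 1·M_2 = 6(Δ_1 - Δ_0) = -9
  1·M_1 + 6·M_2 + 2·M_3 = 6(Δ_2 - Δ_1) = 15
  2·M_2 + 8·M_3 + 2·M_4 = 6(Δ_3 - Δ_2) = -3
Clamped end conditions give two more equations: 2h_0·M_0 + h_0·M_1 = 6(Δ_0 - S'(0)) = -3 and h_3·M_3 + 2h_3·M_4 = 6(S'(7) - Δ_3) = 6.
Forward elimination and back-substitution give M_0 = 85/244, M_1 = -134/61, M_2 = 425/122, M_3 = -113/61, M_4 = 148/61.

-2.1967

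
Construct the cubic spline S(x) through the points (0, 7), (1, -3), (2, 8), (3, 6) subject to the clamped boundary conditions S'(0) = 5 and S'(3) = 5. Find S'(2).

6

With σ_i denoting the second derivative at x_i, h_i = 1, 1, 1, and Δ_i = (y_(i+1) − y_i)/h_i = -10, 11, -2:
  1·σ_0 + 4·σ_1 + 1·σ_2 = 6(Δ_1 - Δ_0) = 126
  1·σ_1 + 4·σ_2 + 1·σ_3 = 6(Δ_2 - Δ_1) = -78
Clamped end conditions give two more equations: 2h_0·σ_0 + h_0·σ_1 = 6(Δ_0 - S'(0)) = -90 and h_2·σ_2 + 2h_2·σ_3 = 6(S'(3) - Δ_2) = 42.
Forward elimination and back-substitution give σ_0 = -76, σ_1 = 62, σ_2 = -46, σ_3 = 44.
On [2, 3], S'(x) = b_2 + 2c_2·(x - 2) + 3d_2·(x - 2)² with b_2 = Δ_2 - h_2(2σ_2 + σ_3)/6 = 6, c_2 = σ_2/2 = -23, d_2 = (σ_3 - σ_2)/(6h_2) = 15. So S'(2) = 6.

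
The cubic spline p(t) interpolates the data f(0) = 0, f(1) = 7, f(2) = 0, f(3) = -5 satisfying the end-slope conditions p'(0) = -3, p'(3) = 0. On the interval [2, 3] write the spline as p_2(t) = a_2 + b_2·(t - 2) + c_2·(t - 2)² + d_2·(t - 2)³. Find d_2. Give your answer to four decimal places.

0.2000

Put m_i = p'' at the i-th knot. Here h = (1, 1, 1) and Δ = (7, -7, -5), so the interior equations h_(i-1)·m_(i-1) + 2(h_(i-1)+h_i)·m_i + h_i·m_(i+1) = 6(Δ_i − Δ_(i-1)) read
  1·m_0 + 4·m_1 + 1·m_2 = 6(Δ_1 - Δ_0) = -84
  1·m_1 + 4·m_2 + 1·m_3 = 6(Δ_2 - Δ_1) = 12
Clamped end conditions give two more equations: 2h_0·m_0 + h_0·m_1 = 6(Δ_0 - p'(0)) = 60 and h_2·m_2 + 2h_2·m_3 = 6(p'(3) - Δ_2) = 30.
Solving the tridiagonal system: m_0 = 238/5, m_1 = -176/5, m_2 = 46/5, m_3 = 52/5.
On [2, 3], with p_2(t) = a_2 + b_2·(t - 2) + c_2·(t - 2)² + d_2·(t - 2)³: c_2 = m_2/2 = 23/5, d_2 = (m_3 - m_2)/(6h_2) = 1/5, b_2 = Δ_2 - h_2(2m_2 + m_3)/6 = -49/5.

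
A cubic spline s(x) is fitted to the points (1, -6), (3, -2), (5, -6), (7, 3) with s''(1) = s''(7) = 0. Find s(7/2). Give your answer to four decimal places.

Put M_i = s'' at the i-th knot. Here h = (2, 2, 2) and Δ = (2, -2, 9/2), so the interior equations h_(i-1)·M_(i-1) + 2(h_(i-1)+h_i)·M_i + h_i·M_(i+1) = 6(Δ_i − Δ_(i-1)) read
  2·M_0 + 8·M_1 + 2·M_2 = 6(Δ_1 - Δ_0) = -24
  2·M_1 + 8·M_2 + 2·M_3 = 6(Δ_2 - Δ_1) = 39
Natural end conditions: M_0 = M_3 = 0.
Hence M_0 = 0, M_1 = -9/2, M_2 = 6, M_3 = 0.
On [3, 5], s(x) = -2 - 1·(x - 3) - 9/4·(x - 3)² + 7/8·(x - 3)³.
With (x - 3) = 1/2: s(7/2) = -189/64.

-2.9531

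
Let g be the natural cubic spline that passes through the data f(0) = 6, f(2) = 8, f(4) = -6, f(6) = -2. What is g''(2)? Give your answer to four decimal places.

Put M_i = g'' at the i-th knot. Here h = (2, 2, 2) and Δ = (1, -7, 2), so the interior equations h_(i-1)·M_(i-1) + 2(h_(i-1)+h_i)·M_i + h_i·M_(i+1) = 6(Δ_i − Δ_(i-1)) read
  2·M_0 + 8·M_1 + 2·M_2 = 6(Δ_1 - Δ_0) = -48
  2·M_1 + 8·M_2 + 2·M_3 = 6(Δ_2 - Δ_1) = 54
Natural end conditions: M_0 = M_3 = 0.
Hence M_0 = 0, M_1 = -41/5, M_2 = 44/5, M_3 = 0.

-8.2000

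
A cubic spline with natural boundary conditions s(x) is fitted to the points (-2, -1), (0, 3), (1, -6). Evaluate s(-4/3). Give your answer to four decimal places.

2.5062

Put σ_i = s'' at the i-th knot. Here h = (2, 1) and Δ = (2, -9), so the interior equations h_(i-1)·σ_(i-1) + 2(h_(i-1)+h_i)·σ_i + h_i·σ_(i+1) = 6(Δ_i − Δ_(i-1)) read
  2·σ_0 + 6·σ_1 + 1·σ_2 = 6(Δ_1 - Δ_0) = -66
Natural end conditions: σ_0 = σ_2 = 0.
Solving: σ_0 = 0, σ_1 = -11, σ_2 = 0.
On [-2, 0], s(x) = -1 + 17/3·(x + 2) + 0·(x + 2)² - 11/12·(x + 2)³.
With (x + 2) = 2/3: s(-4/3) = 203/81.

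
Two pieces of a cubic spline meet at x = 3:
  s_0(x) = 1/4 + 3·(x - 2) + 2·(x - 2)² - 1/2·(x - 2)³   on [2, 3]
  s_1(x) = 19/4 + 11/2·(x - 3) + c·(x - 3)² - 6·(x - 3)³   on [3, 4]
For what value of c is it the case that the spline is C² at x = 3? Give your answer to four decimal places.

0.5000

s_0''(x) = 4 - 3·(x - 2), so s_0''(3) = 1. On the right, s_1''(3) = 2c, so c = 1/2.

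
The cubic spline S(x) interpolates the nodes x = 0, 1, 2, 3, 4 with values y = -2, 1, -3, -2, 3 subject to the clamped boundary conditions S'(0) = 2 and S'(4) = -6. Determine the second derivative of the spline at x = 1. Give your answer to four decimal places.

-15.0714

With M_i denoting the second derivative at x_i, h_i = 1, 1, 1, 1, and Δ_i = (y_(i+1) − y_i)/h_i = 3, -4, 1, 5:
  1·M_0 + 4·M_1 + 1·M_2 = 6(Δ_1 - Δ_0) = -42
  1·M_1 + 4·M_2 + 1·M_3 = 6(Δ_2 - Δ_1) = 30
  1·M_2 + 4·M_3 + 1·M_4 = 6(Δ_3 - Δ_2) = 24
Clamped end conditions give two more equations: 2h_0·M_0 + h_0·M_1 = 6(Δ_0 - S'(0)) = 6 and h_3·M_3 + 2h_3·M_4 = 6(S'(4) - Δ_3) = -66.
Forward elimination and back-substitution give M_0 = 295/28, M_1 = -211/14, M_2 = 31/4, M_3 = 197/14, M_4 = -1121/28.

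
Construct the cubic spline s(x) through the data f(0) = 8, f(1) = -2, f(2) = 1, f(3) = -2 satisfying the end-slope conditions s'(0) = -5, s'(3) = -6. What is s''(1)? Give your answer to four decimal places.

Write M_i for s''(x_i). With h_i = 1, 1, 1 and divided differences Δ_i = -10, 3, -3, the continuity of s' gives the tridiagonal system
  1·M_0 + 4·M_1 + 1·M_2 = 6(Δ_1 - Δ_0) = 78
  1·M_1 + 4·M_2 + 1·M_3 = 6(Δ_2 - Δ_1) = -36
Clamped end conditions give two more equations: 2h_0·M_0 + h_0·M_1 = 6(Δ_0 - s'(0)) = -30 and h_2·M_2 + 2h_2·M_3 = 6(s'(3) - Δ_2) = -18.
Solving the tridiagonal system: M_0 = -92/3, M_1 = 94/3, M_2 = -50/3, M_3 = -2/3.

31.3333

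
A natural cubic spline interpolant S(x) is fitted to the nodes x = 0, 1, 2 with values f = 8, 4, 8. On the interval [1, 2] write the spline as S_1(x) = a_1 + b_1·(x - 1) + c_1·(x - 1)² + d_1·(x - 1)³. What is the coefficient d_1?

Put σ_i = S'' at the i-th knot. Here h = (1, 1) and Δ = (-4, 4), so the interior equations h_(i-1)·σ_(i-1) + 2(h_(i-1)+h_i)·σ_i + h_i·σ_(i+1) = 6(Δ_i − Δ_(i-1)) read
  1·σ_0 + 4·σ_1 + 1·σ_2 = 6(Δ_1 - Δ_0) = 48
Natural end conditions: σ_0 = σ_2 = 0.
Forward elimination and back-substitution give σ_0 = 0, σ_1 = 12, σ_2 = 0.
On [1, 2], with S_1(x) = a_1 + b_1·(x - 1) + c_1·(x - 1)² + d_1·(x - 1)³: c_1 = σ_1/2 = 6, d_1 = (σ_2 - σ_1)/(6h_1) = -2, b_1 = Δ_1 - h_1(2σ_1 + σ_2)/6 = 0.

-2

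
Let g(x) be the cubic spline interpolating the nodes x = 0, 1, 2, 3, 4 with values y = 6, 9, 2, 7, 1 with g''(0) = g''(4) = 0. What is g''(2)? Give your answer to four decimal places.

Let M_i = g''(x_i). Step sizes h_i = 1, 1, 1, 1; slopes of the chords Δ_i = (y_(i+1) - y_i)/h_i = 3, -7, 5, -6.
  1·M_0 + 4·M_1 + 1·M_2 = 6(Δ_1 - Δ_0) = -60
  1·M_1 + 4·M_2 + 1·M_3 = 6(Δ_2 - Δ_1) = 72
  1·M_2 + 4·M_3 + 1·M_4 = 6(Δ_3 - Δ_2) = -66
Natural end conditions: M_0 = M_4 = 0.
Forward elimination and back-substitution give M_0 = 0, M_1 = -627/28, M_2 = 207/7, M_3 = -669/28, M_4 = 0.

29.5714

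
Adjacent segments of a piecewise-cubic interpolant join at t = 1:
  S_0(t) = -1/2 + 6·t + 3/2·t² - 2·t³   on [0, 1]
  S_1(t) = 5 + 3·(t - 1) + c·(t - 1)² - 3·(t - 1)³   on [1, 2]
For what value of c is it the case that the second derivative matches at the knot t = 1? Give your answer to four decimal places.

S_0''(t) = 3 - 12·t, so S_0''(1) = -9. On the right, S_1''(1) = 2c, so c = -9/2.

-4.5000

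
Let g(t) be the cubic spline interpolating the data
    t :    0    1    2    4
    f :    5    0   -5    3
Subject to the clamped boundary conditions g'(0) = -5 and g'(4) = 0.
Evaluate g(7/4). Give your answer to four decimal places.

With σ_i denoting the second derivative at x_i, h_i = 1, 1, 2, and Δ_i = (y_(i+1) − y_i)/h_i = -5, -5, 4:
  1·σ_0 + 4·σ_1 + 1·σ_2 = 6(Δ_1 - Δ_0) = 0
  1·σ_1 + 6·σ_2 + 2·σ_3 = 6(Δ_2 - Δ_1) = 54
Clamped end conditions give two more equations: 2h_0·σ_0 + h_0·σ_1 = 6(Δ_0 - g'(0)) = 0 and h_2·σ_2 + 2h_2·σ_3 = 6(g'(4) - Δ_2) = -24.
Solving the tridiagonal system: σ_0 = 2, σ_1 = -4, σ_2 = 14, σ_3 = -13.
On [1, 2], g(t) = 0 - 6·(t - 1) - 2·(t - 1)² + 3·(t - 1)³.
With (t - 1) = 3/4: g(7/4) = -279/64.

-4.3594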